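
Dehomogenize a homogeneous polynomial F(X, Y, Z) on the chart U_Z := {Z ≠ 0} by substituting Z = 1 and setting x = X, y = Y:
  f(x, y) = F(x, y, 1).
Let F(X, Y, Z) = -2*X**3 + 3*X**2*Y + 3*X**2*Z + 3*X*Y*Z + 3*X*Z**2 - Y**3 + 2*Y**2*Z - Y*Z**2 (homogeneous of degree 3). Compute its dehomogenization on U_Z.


f(x, y) = -2*x**3 + 3*x**2*y + 3*x**2 + 3*x*y + 3*x - y**3 + 2*y**2 - y

On U_Z we set Z = 1. Each monomial c·X^i·Y^j·Z^k in F becomes c·x^i·y^j·1^k = c·x^i·y^j.
Substituting Z = 1: F(X, Y, 1) = -2*x**3 + 3*x**2*y + 3*x**2 + 3*x*y + 3*x - y**3 + 2*y**2 - y.
Note: deg(f) ≤ deg(F) = 3; strict inequality happens when F is divisible by Z (lost terms).


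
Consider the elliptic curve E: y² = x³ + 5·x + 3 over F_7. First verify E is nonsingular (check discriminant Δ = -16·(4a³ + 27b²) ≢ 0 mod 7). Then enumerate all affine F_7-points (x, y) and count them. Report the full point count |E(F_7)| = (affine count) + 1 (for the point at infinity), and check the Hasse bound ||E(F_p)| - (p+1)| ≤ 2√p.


Affine points = {(1, 3), (1, 4), (2, 0), (6, 2), (6, 5)}; affine count = 5; |E(F_7)| = 6.

Discriminant check: Δ ∝ 4a³ + 27b² = 4·5³ + 27·3² = 4·125 + 27·9 ≡ 1 (mod 7). Nonzero ⇒ E is nonsingular.
For each x ∈ F_7, compute rhs = x³ + 5·x + 3 mod 7, then count y ∈ F_7 with y² ≡ rhs.
  x = 0: rhs = 3, matching y values: none (0 points).
  x = 1: rhs = 2, matching y values: 3, 4 (2 points).
  x = 2: rhs = 0, matching y values: 0 (1 points).
  x = 3: rhs = 3, matching y values: none (0 points).
  x = 4: rhs = 3, matching y values: none (0 points).
  x = 5: rhs = 6, matching y values: none (0 points).
  x = 6: rhs = 4, matching y values: 2, 5 (2 points).
Total affine count: 5.
Full point count |E(F_7)| = 5 + 1 = 6.
Hasse bound: |6 − (7+1)| = |-2| = 2 ≤ 2√7 ≈ 5.2915 ✓.


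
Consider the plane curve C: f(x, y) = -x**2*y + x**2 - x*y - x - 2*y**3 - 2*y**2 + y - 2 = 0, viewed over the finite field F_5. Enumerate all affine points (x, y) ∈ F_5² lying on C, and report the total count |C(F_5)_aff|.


Affine F_5-points: {(0, 1), (2, 0), (2, 4), (3, 4), (4, 0)}; count = 5.

For each of the 25 pairs (x, y) ∈ F_5², evaluate f(x, y) mod 5. Record the zeros.
  x = 0: [0↦3, 1↦0, 2↦1, 3↦4, 4↦2]  zeros at y ∈ {1}
  x = 1: [0↦3, 1↦3, 2↦2, 3↦3, 4↦4]  zeros at y ∈ ∅
  x = 2: [0↦0, 1↦1, 2↦1, 3↦3, 4↦0]  zeros at y ∈ {0, 4}
  x = 3: [0↦4, 1↦4, 2↦3, 3↦4, 4↦0]  zeros at y ∈ {4}
  x = 4: [0↦0, 1↦2, 2↦3, 3↦1, 4↦4]  zeros at y ∈ {0}
Collecting zeros: affine points = {(0, 1), (2, 0), (2, 4), (3, 4), (4, 0)}.
Total count |C(F_5)_aff| = 5.


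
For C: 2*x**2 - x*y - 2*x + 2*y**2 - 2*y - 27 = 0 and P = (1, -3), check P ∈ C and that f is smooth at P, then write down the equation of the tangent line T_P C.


Tangent line at P: 5*x - 15*y - 50 = 0.

Step 1: f(1, -3) = 0, so P lies on C.
Step 2: partial derivatives
  f_x(x, y) = 4*x - y - 2, f_y(x, y) = -x + 4*y - 2.
  f_x(P) = 5, f_y(P) = -15 (gradient nonzero, so P is smooth).
Step 3: tangent line at P: 5·(x − 1) + -15·(y − -3) = 0.
Expanding: 5*x - 15*y - 50 = 0.


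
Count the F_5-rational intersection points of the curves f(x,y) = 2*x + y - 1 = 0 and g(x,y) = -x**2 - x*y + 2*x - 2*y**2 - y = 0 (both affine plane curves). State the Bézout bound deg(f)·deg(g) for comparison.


Common zeros: ∅; count = 0; Bézout bound = 2.

deg(f) = 1, deg(g) = 2, so Bézout bound = 2.
Scan x ∈ F_5. For each x, list the y ∈ F_5 with f(x, y) ≡ 0 and those with g(x, y) ≡ 0 (mod 5); the common zeros in that column are the intersection.
  x = 0: f ≡ 0 at y ∈ {1}; g ≡ 0 at y ∈ {0, 2}; common: ∅.
  x = 1: f ≡ 0 at y ∈ {4}; g ≡ 0 at y ∈ ∅; common: ∅.
  x = 2: f ≡ 0 at y ∈ {2}; g ≡ 0 at y ∈ {0, 1}; common: ∅.
  x = 3: f ≡ 0 at y ∈ {0}; g ≡ 0 at y ∈ ∅; common: ∅.
  x = 4: f ≡ 0 at y ∈ {3}; g ≡ 0 at y ∈ {1, 4}; common: ∅.
Collecting: common zeros = ∅, so the count is 0.
Comparison with the Bézout bound: 0 ≤ 2 = deg(f)·deg(g), as expected for curves with no common component (the affine F_5-count falls short of the bound because intersections may lie at infinity, over extension fields, or carry multiplicity).


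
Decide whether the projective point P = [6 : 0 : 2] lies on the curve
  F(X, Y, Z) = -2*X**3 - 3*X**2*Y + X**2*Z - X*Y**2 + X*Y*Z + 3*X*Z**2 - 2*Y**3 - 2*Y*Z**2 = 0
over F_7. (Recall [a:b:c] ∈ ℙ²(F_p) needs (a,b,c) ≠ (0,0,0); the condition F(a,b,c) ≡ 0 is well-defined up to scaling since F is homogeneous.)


F(6,0,2) ≡ 6 (mod 7); P is NOT on the curve.

Evaluate F(6, 0, 2) term-by-term (mod 7).
  -2*X**3 ↦ -2·216·1·1 = -432
  -3*X**2*Y ↦ -3·36·0·1 = 0
  X**2*Z ↦ 1·36·1·2 = 72
  -X*Y**2 ↦ -1·6·0·1 = 0
  X*Y*Z ↦ 1·6·0·2 = 0
  3*X*Z**2 ↦ 3·6·1·4 = 72
  -2*Y**3 ↦ -2·1·0·1 = 0
  -2*Y*Z**2 ↦ -2·1·0·4 = 0
Sum: F(6, 0, 2) = (-432) + (0) + (72) + (0) + (0) + (72) + (0) + (0) = -288.
Reducing mod 7: -288 ≡ 6 (mod 7).
Since F(a, b, c) ≡ 6 ≠ 0 (mod 7), P does NOT lie on the curve.


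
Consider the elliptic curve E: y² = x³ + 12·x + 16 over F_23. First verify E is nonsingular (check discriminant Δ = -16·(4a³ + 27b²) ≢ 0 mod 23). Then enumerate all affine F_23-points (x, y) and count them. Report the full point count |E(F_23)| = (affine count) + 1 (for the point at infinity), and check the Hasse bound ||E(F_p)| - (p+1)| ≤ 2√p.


Affine points = {(0, 4), (0, 19), (1, 11), (1, 12), (2, 5), (2, 18), (4, 6), (4, 17), (7, 11), (7, 12), (8, 7), (8, 16), (9, 5), (9, 18), (10, 3), (10, 20), (12, 5), (12, 18), (13, 0), (15, 11), (15, 12), (16, 7), (16, 16), (17, 2), (17, 21), (22, 7), (22, 16)}; affine count = 27; |E(F_23)| = 28.

Discriminant check: Δ ∝ 4a³ + 27b² = 4·12³ + 27·16² = 4·1728 + 27·256 ≡ 1 (mod 23). Nonzero ⇒ E is nonsingular.
For each x ∈ F_23, compute rhs = x³ + 12·x + 16 mod 23, then count y ∈ F_23 with y² ≡ rhs.
  x = 0: rhs = 16, matching y values: 4, 19 (2 points).
  x = 1: rhs = 6, matching y values: 11, 12 (2 points).
  x = 2: rhs = 2, matching y values: 5, 18 (2 points).
  x = 3: rhs = 10, matching y values: none (0 points).
  x = 4: rhs = 13, matching y values: 6, 17 (2 points).
  x = 5: rhs = 17, matching y values: none (0 points).
  x = 6: rhs = 5, matching y values: none (0 points).
  x = 7: rhs = 6, matching y values: 11, 12 (2 points).
  x = 8: rhs = 3, matching y values: 7, 16 (2 points).
  x = 9: rhs = 2, matching y values: 5, 18 (2 points).
  x = 10: rhs = 9, matching y values: 3, 20 (2 points).
  x = 11: rhs = 7, matching y values: none (0 points).
  x = 12: rhs = 2, matching y values: 5, 18 (2 points).
  x = 13: rhs = 0, matching y values: 0 (1 points).
  x = 14: rhs = 7, matching y values: none (0 points).
  x = 15: rhs = 6, matching y values: 11, 12 (2 points).
  x = 16: rhs = 3, matching y values: 7, 16 (2 points).
  x = 17: rhs = 4, matching y values: 2, 21 (2 points).
  x = 18: rhs = 15, matching y values: none (0 points).
  x = 19: rhs = 19, matching y values: none (0 points).
  x = 20: rhs = 22, matching y values: none (0 points).
  x = 21: rhs = 7, matching y values: none (0 points).
  x = 22: rhs = 3, matching y values: 7, 16 (2 points).
Total affine count: 27.
Full point count |E(F_23)| = 27 + 1 = 28.
Hasse bound: |28 − (23+1)| = |4| = 4 ≤ 2√23 ≈ 9.5917 ✓.


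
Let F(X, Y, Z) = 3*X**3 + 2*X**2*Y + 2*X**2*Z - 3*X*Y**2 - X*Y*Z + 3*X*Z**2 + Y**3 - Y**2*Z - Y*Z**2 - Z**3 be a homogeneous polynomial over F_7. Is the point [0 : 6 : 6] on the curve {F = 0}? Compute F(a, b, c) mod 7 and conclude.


F(0,6,6) ≡ 2 (mod 7); P is NOT on the curve.

Evaluate F(0, 6, 6) term-by-term (mod 7).
  3*X**3 ↦ 3·0·1·1 = 0
  2*X**2*Y ↦ 2·0·6·1 = 0
  2*X**2*Z ↦ 2·0·1·6 = 0
  -3*X*Y**2 ↦ -3·0·36·1 = 0
  -X*Y*Z ↦ -1·0·6·6 = 0
  3*X*Z**2 ↦ 3·0·1·36 = 0
  Y**3 ↦ 1·1·216·1 = 216
  -Y**2*Z ↦ -1·1·36·6 = -216
  -Y*Z**2 ↦ -1·1·6·36 = -216
  -Z**3 ↦ -1·1·1·216 = -216
Sum: F(0, 6, 6) = (0) + (0) + (0) + (0) + (0) + (0) + (216) + (-216) + (-216) + (-216) = -432.
Reducing mod 7: -432 ≡ 2 (mod 7).
Since F(a, b, c) ≡ 2 ≠ 0 (mod 7), P does NOT lie on the curve.


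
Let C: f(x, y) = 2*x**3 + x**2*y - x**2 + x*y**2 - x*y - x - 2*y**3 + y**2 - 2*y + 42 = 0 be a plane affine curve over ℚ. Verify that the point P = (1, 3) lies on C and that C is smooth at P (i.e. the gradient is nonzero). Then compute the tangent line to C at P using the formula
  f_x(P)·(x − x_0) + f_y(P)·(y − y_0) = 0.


Tangent line at P: 15*x - 44*y + 117 = 0.

Step 1: f(1, 3) = 0, so P lies on C.
Step 2: partial derivatives
  f_x(x, y) = 6*x**2 + 2*x*y - 2*x + y**2 - y - 1, f_y(x, y) = x**2 + 2*x*y - x - 6*y**2 + 2*y - 2.
  f_x(P) = 15, f_y(P) = -44 (gradient nonzero, so P is smooth).
Step 3: tangent line at P: 15·(x − 1) + -44·(y − 3) = 0.
Expanding: 15*x - 44*y + 117 = 0.


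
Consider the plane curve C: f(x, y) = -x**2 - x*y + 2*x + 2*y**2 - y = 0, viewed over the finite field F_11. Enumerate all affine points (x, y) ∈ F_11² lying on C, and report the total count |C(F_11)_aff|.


Affine F_11-points: {(0, 0), (0, 6), (2, 0), (2, 7), (4, 1), (4, 7), (7, 6), (7, 9), (8, 1), (8, 9)}; count = 10.

For each of the 121 pairs (x, y) ∈ F_11², evaluate f(x, y) mod 11. Record the zeros.
  x = 0: [0↦0, 1↦1, 2↦6, 3↦4, 4↦6, 5↦1, 6↦0, 7↦3, 8↦10, 9↦10, 10↦3]  zeros at y ∈ {0, 6}
  x = 1: [0↦1, 1↦1, 2↦5, 3↦2, 4↦3, 5↦8, 6↦6, 7↦8, 8↦3, 9↦2, 10↦5]  zeros at y ∈ ∅
  x = 2: [0↦0, 1↦10, 2↦2, 3↦9, 4↦9, 5↦2, 6↦10, 7↦0, 8↦5, 9↦3, 10↦5]  zeros at y ∈ {0, 7}
  x = 3: [0↦8, 1↦6, 2↦8, 3↦3, 4↦2, 5↦5, 6↦1, 7↦1, 8↦5, 9↦2, 10↦3]  zeros at y ∈ ∅
  x = 4: [0↦3, 1↦0, 2↦1, 3↦6, 4↦4, 5↦6, 6↦1, 7↦0, 8↦3, 9↦10, 10↦10]  zeros at y ∈ {1, 7}
  x = 5: [0↦7, 1↦3, 2↦3, 3↦7, 4↦4, 5↦5, 6↦10, 7↦8, 8↦10, 9↦5, 10↦4]  zeros at y ∈ ∅
  x = 6: [0↦9, 1↦4, 2↦3, 3↦6, 4↦2, 5↦2, 6↦6, 7↦3, 8↦4, 9↦9, 10↦7]  zeros at y ∈ ∅
  x = 7: [0↦9, 1↦3, 2↦1, 3↦3, 4↦9, 5↦8, 6↦0, 7↦7, 8↦7, 9↦0, 10↦8]  zeros at y ∈ {6, 9}
  x = 8: [0↦7, 1↦0, 2↦8, 3↦9, 4↦3, 5↦1, 6↦3, 7↦9, 8↦8, 9↦0, 10↦7]  zeros at y ∈ {1, 9}
  x = 9: [0↦3, 1↦6, 2↦2, 3↦2, 4↦6, 5↦3, 6↦4, 7↦9, 8↦7, 9↦9, 10↦4]  zeros at y ∈ ∅
  x = 10: [0↦8, 1↦10, 2↦5, 3↦4, 4↦7, 5↦3, 6↦3, 7↦7, 8↦4, 9↦5, 10↦10]  zeros at y ∈ ∅
Collecting zeros: affine points = {(0, 0), (0, 6), (2, 0), (2, 7), (4, 1), (4, 7), (7, 6), (7, 9), (8, 1), (8, 9)}.
Total count |C(F_11)_aff| = 10.


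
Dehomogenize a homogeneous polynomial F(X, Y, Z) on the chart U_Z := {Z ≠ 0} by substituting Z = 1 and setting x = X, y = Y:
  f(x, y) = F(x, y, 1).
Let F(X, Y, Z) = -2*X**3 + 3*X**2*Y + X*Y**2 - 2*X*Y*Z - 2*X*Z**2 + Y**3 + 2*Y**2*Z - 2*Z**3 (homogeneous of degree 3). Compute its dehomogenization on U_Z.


f(x, y) = -2*x**3 + 3*x**2*y + x*y**2 - 2*x*y - 2*x + y**3 + 2*y**2 - 2

On U_Z we set Z = 1. Each monomial c·X^i·Y^j·Z^k in F becomes c·x^i·y^j·1^k = c·x^i·y^j.
Substituting Z = 1: F(X, Y, 1) = -2*x**3 + 3*x**2*y + x*y**2 - 2*x*y - 2*x + y**3 + 2*y**2 - 2.
Note: deg(f) ≤ deg(F) = 3; strict inequality happens when F is divisible by Z (lost terms).


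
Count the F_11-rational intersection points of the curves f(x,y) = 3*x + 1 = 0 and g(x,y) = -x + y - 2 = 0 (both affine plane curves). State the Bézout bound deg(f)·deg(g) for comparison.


Common zeros: {(7, 9)}; count = 1; Bézout bound = 1.

deg(f) = 1, deg(g) = 1, so Bézout bound = 1.
Scan x ∈ F_11. For each x, list the y ∈ F_11 with f(x, y) ≡ 0 and those with g(x, y) ≡ 0 (mod 11); the common zeros in that column are the intersection.
  x = 0: f ≡ 0 at y ∈ ∅; g ≡ 0 at y ∈ {2}; common: ∅.
  x = 1: f ≡ 0 at y ∈ ∅; g ≡ 0 at y ∈ {3}; common: ∅.
  x = 2: f ≡ 0 at y ∈ ∅; g ≡ 0 at y ∈ {4}; common: ∅.
  x = 3: f ≡ 0 at y ∈ ∅; g ≡ 0 at y ∈ {5}; common: ∅.
  x = 4: f ≡ 0 at y ∈ ∅; g ≡ 0 at y ∈ {6}; common: ∅.
  x = 5: f ≡ 0 at y ∈ ∅; g ≡ 0 at y ∈ {7}; common: ∅.
  x = 6: f ≡ 0 at y ∈ ∅; g ≡ 0 at y ∈ {8}; common: ∅.
  x = 7: f ≡ 0 at y ∈ {0, 1, 2, 3, 4, 5, 6, 7, 8, 9, 10}; g ≡ 0 at y ∈ {9}; common: {9}.
  x = 8: f ≡ 0 at y ∈ ∅; g ≡ 0 at y ∈ {10}; common: ∅.
  x = 9: f ≡ 0 at y ∈ ∅; g ≡ 0 at y ∈ {0}; common: ∅.
  x = 10: f ≡ 0 at y ∈ ∅; g ≡ 0 at y ∈ {1}; common: ∅.
Collecting: common zeros = {(7, 9)}, so the count is 1.
Comparison with the Bézout bound: 1 ≤ 1 = deg(f)·deg(g), as expected for curves with no common component (the bound is attained).


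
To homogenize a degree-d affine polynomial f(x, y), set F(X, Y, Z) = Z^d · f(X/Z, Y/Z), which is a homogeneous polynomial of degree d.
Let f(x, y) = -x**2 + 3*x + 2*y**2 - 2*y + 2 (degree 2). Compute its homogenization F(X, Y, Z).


F(X, Y, Z) = -X**2 + 3*X*Z + 2*Y**2 - 2*Y*Z + 2*Z**2

deg(f) = 2.
Substitute x = X/Z, y = Y/Z into f, then multiply by Z^2.
  monomial -1·x^2·y^0 ↦ -1·X^2·Y^0·Z^0.
  monomial 3·x^1·y^0 ↦ 3·X^1·Y^0·Z^1.
  monomial 2·x^0·y^2 ↦ 2·X^0·Y^2·Z^0.
  monomial -2·x^0·y^1 ↦ -2·X^0·Y^1·Z^1.
  monomial 2·x^0·y^0 ↦ 2·X^0·Y^0·Z^2.
Collecting: F(X, Y, Z) = -X**2 + 3*X*Z + 2*Y**2 - 2*Y*Z + 2*Z**2.


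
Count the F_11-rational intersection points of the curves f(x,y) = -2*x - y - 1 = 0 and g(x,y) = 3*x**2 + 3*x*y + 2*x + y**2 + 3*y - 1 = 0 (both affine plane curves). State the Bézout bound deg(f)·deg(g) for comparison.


Common zeros: ∅; count = 0; Bézout bound = 2.

deg(f) = 1, deg(g) = 2, so Bézout bound = 2.
Scan x ∈ F_11. For each x, list the y ∈ F_11 with f(x, y) ≡ 0 and those with g(x, y) ≡ 0 (mod 11); the common zeros in that column are the intersection.
  x = 0: f ≡ 0 at y ∈ {10}; g ≡ 0 at y ∈ ∅; common: ∅.
  x = 1: f ≡ 0 at y ∈ {8}; g ≡ 0 at y ∈ {1, 4}; common: ∅.
  x = 2: f ≡ 0 at y ∈ {6}; g ≡ 0 at y ∈ ∅; common: ∅.
  x = 3: f ≡ 0 at y ∈ {4}; g ≡ 0 at y ∈ {3, 7}; common: ∅.
  x = 4: f ≡ 0 at y ∈ {2}; g ≡ 0 at y ∈ {0, 7}; common: ∅.
  x = 5: f ≡ 0 at y ∈ {0}; g ≡ 0 at y ∈ ∅; common: ∅.
  x = 6: f ≡ 0 at y ∈ {9}; g ≡ 0 at y ∈ {2, 10}; common: ∅.
  x = 7: f ≡ 0 at y ∈ {7}; g ≡ 0 at y ∈ ∅; common: ∅.
  x = 8: f ≡ 0 at y ∈ {5}; g ≡ 0 at y ∈ {3}; common: ∅.
  x = 9: f ≡ 0 at y ∈ {3}; g ≡ 0 at y ∈ {4, 10}; common: ∅.
  x = 10: f ≡ 0 at y ∈ {1}; g ≡ 0 at y ∈ {0}; common: ∅.
Collecting: common zeros = ∅, so the count is 0.
Comparison with the Bézout bound: 0 ≤ 2 = deg(f)·deg(g), as expected for curves with no common component (the affine F_11-count falls short of the bound because intersections may lie at infinity, over extension fields, or carry multiplicity).


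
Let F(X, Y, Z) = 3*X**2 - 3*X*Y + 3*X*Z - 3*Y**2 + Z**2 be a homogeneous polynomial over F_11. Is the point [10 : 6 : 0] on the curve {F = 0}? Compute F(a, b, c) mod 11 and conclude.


F(10,6,0) ≡ 1 (mod 11); P is NOT on the curve.

Evaluate F(10, 6, 0) term-by-term (mod 11).
  3*X**2 ↦ 3·100·1·1 = 300
  -3*X*Y ↦ -3·10·6·1 = -180
  3*X*Z ↦ 3·10·1·0 = 0
  -3*Y**2 ↦ -3·1·36·1 = -108
  Z**2 ↦ 1·1·1·0 = 0
Sum: F(10, 6, 0) = (300) + (-180) + (0) + (-108) + (0) = 12.
Reducing mod 11: 12 ≡ 1 (mod 11).
Since F(a, b, c) ≡ 1 ≠ 0 (mod 11), P does NOT lie on the curve.


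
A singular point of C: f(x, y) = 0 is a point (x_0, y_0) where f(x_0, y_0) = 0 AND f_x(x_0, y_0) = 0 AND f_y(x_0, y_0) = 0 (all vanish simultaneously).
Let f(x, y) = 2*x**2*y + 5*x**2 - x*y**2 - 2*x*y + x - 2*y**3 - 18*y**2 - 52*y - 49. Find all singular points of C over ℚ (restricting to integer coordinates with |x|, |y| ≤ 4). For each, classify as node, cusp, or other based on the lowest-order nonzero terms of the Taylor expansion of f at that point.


Singular points: {(-1, -3)}; classification: node.

Compute partial derivatives:
  f_x = 4*x*y + 10*x - y**2 - 2*y + 1.
  f_y = 2*x**2 - 2*x*y - 2*x - 6*y**2 - 36*y - 52.
Scan x_0 ∈ {−4, ..., 4}. For each x_0, f_y(x_0, y) is a polynomial in y; find its integer roots y ∈ {−4, ..., 4}, then test f_x and f at those candidates.
  x = -4: f_y(-4, y) = -6*y**2 - 28*y - 12; no integer root y with |y| ≤ 4.
  x = -3: f_y(-3, y) = -6*y**2 - 30*y - 28; no integer root y with |y| ≤ 4.
  x = -2: f_y(-2, y) = -6*y**2 - 32*y - 40; vanishes at y ∈ {-2}. (-2, -2): f_x = -3 ≠ 0.
  x = -1: f_y(-1, y) = -6*y**2 - 34*y - 48; vanishes at y ∈ {-3}. (-1, -3): f_x = 0, f = 0 — SINGULAR.
  x = 0: f_y(0, y) = -6*y**2 - 36*y - 52; no integer root y with |y| ≤ 4.
  x = 1: f_y(1, y) = -6*y**2 - 38*y - 52; vanishes at y ∈ {-2}. (1, -2): f_x = 3 ≠ 0.
  x = 2: f_y(2, y) = -6*y**2 - 40*y - 48; no integer root y with |y| ≤ 4.
  x = 3: f_y(3, y) = -6*y**2 - 42*y - 40; no integer root y with |y| ≤ 4.
  x = 4: f_y(4, y) = -6*y**2 - 44*y - 28; no integer root y with |y| ≤ 4.
Only singular point on the grid: (-1, -3).
Classify: substitute x = -1 + u, y = -3 + v and expand: f = 2*u**2*v - u**2 - u*v**2 - 2*v**3 + v**2.
No constant or linear terms (consistent with a singular point). Quadratic part: -u**2 + v**2. Cubic part: 2*u**2*v - u*v**2 - 2*v**3.
The quadratic part v**2 - u**2 = (v − u)(v + u) splits into two distinct linear factors, so there are two distinct tangent lines y − -3 = ±(x − -1) — this is a node (ordinary double point).
Classification: node.


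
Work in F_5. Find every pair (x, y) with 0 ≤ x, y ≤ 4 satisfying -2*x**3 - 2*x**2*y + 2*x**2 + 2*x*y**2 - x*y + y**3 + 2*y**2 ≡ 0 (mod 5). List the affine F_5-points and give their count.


Affine F_5-points: {(0, 0), (0, 3), (1, 0), (3, 3), (4, 2)}; count = 5.

For each of the 25 pairs (x, y) ∈ F_5², evaluate f(x, y) mod 5. Record the zeros.
  x = 0: [0↦0, 1↦3, 2↦1, 3↦0, 4↦1]  zeros at y ∈ {0, 3}
  x = 1: [0↦0, 1↦2, 2↦3, 3↦4, 4↦1]  zeros at y ∈ {0}
  x = 2: [0↦2, 1↦4, 2↦4, 3↦3, 4↦2]  zeros at y ∈ ∅
  x = 3: [0↦4, 1↦2, 2↦2, 3↦0, 4↦2]  zeros at y ∈ {3}
  x = 4: [0↦4, 1↦4, 2↦0, 3↦3, 4↦4]  zeros at y ∈ {2}
Collecting zeros: affine points = {(0, 0), (0, 3), (1, 0), (3, 3), (4, 2)}.
Total count |C(F_5)_aff| = 5.


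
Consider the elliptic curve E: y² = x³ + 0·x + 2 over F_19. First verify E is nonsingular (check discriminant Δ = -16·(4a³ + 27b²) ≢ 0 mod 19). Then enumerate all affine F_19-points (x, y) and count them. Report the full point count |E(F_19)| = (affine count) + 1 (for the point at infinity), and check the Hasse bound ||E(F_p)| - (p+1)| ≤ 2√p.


Affine points = {(4, 3), (4, 16), (6, 3), (6, 16), (8, 1), (8, 18), (9, 3), (9, 16), (12, 1), (12, 18), (18, 1), (18, 18)}; affine count = 12; |E(F_19)| = 13.

Discriminant check: Δ ∝ 4a³ + 27b² = 4·0³ + 27·2² = 4·0 + 27·4 ≡ 13 (mod 19). Nonzero ⇒ E is nonsingular.
For each x ∈ F_19, compute rhs = x³ + 0·x + 2 mod 19, then count y ∈ F_19 with y² ≡ rhs.
  x = 0: rhs = 2, matching y values: none (0 points).
  x = 1: rhs = 3, matching y values: none (0 points).
  x = 2: rhs = 10, matching y values: none (0 points).
  x = 3: rhs = 10, matching y values: none (0 points).
  x = 4: rhs = 9, matching y values: 3, 16 (2 points).
  x = 5: rhs = 13, matching y values: none (0 points).
  x = 6: rhs = 9, matching y values: 3, 16 (2 points).
  x = 7: rhs = 3, matching y values: none (0 points).
  x = 8: rhs = 1, matching y values: 1, 18 (2 points).
  x = 9: rhs = 9, matching y values: 3, 16 (2 points).
  x = 10: rhs = 14, matching y values: none (0 points).
  x = 11: rhs = 3, matching y values: none (0 points).
  x = 12: rhs = 1, matching y values: 1, 18 (2 points).
  x = 13: rhs = 14, matching y values: none (0 points).
  x = 14: rhs = 10, matching y values: none (0 points).
  x = 15: rhs = 14, matching y values: none (0 points).
  x = 16: rhs = 13, matching y values: none (0 points).
  x = 17: rhs = 13, matching y values: none (0 points).
  x = 18: rhs = 1, matching y values: 1, 18 (2 points).
Total affine count: 12.
Full point count |E(F_19)| = 12 + 1 = 13.
Hasse bound: |13 − (19+1)| = |-7| = 7 ≤ 2√19 ≈ 8.7178 ✓.


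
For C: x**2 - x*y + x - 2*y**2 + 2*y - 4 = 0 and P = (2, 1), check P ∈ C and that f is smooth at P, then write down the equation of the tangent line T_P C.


Tangent line at P: 4*x - 4*y - 4 = 0.

Step 1: f(2, 1) = 0, so P lies on C.
Step 2: partial derivatives
  f_x(x, y) = 2*x - y + 1, f_y(x, y) = -x - 4*y + 2.
  f_x(P) = 4, f_y(P) = -4 (gradient nonzero, so P is smooth).
Step 3: tangent line at P: 4·(x − 2) + -4·(y − 1) = 0.
Expanding: 4*x - 4*y - 4 = 0.


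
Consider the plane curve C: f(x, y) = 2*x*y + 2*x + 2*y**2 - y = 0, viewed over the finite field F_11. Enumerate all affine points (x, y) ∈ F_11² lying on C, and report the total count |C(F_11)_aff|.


Affine F_11-points: {(0, 0), (0, 6), (5, 3), (5, 9), (6, 4), (6, 7), (8, 1), (8, 8), (10, 2), (10, 5)}; count = 10.

For each of the 121 pairs (x, y) ∈ F_11², evaluate f(x, y) mod 11. Record the zeros.
  x = 0: [0↦0, 1↦1, 2↦6, 3↦4, 4↦6, 5↦1, 6↦0, 7↦3, 8↦10, 9↦10, 10↦3]  zeros at y ∈ {0, 6}
  x = 1: [0↦2, 1↦5, 2↦1, 3↦1, 4↦5, 5↦2, 6↦3, 7↦8, 8↦6, 9↦8, 10↦3]  zeros at y ∈ ∅
  x = 2: [0↦4, 1↦9, 2↦7, 3↦9, 4↦4, 5↦3, 6↦6, 7↦2, 8↦2, 9↦6, 10↦3]  zeros at y ∈ ∅
  x = 3: [0↦6, 1↦2, 2↦2, 3↦6, 4↦3, 5↦4, 6↦9, 7↦7, 8↦9, 9↦4, 10↦3]  zeros at y ∈ ∅
  x = 4: [0↦8, 1↦6, 2↦8, 3↦3, 4↦2, 5↦5, 6↦1, 7↦1, 8↦5, 9↦2, 10↦3]  zeros at y ∈ ∅
  x = 5: [0↦10, 1↦10, 2↦3, 3↦0, 4↦1, 5↦6, 6↦4, 7↦6, 8↦1, 9↦0, 10↦3]  zeros at y ∈ {3, 9}
  x = 6: [0↦1, 1↦3, 2↦9, 3↦8, 4↦0, 5↦7, 6↦7, 7↦0, 8↦8, 9↦9, 10↦3]  zeros at y ∈ {4, 7}
  x = 7: [0↦3, 1↦7, 2↦4, 3↦5, 4↦10, 5↦8, 6↦10, 7↦5, 8↦4, 9↦7, 10↦3]  zeros at y ∈ ∅
  x = 8: [0↦5, 1↦0, 2↦10, 3↦2, 4↦9, 5↦9, 6↦2, 7↦10, 8↦0, 9↦5, 10↦3]  zeros at y ∈ {1, 8}
  x = 9: [0↦7, 1↦4, 2↦5, 3↦10, 4↦8, 5↦10, 6↦5, 7↦4, 8↦7, 9↦3, 10↦3]  zeros at y ∈ ∅
  x = 10: [0↦9, 1↦8, 2↦0, 3↦7, 4↦7, 5↦0, 6↦8, 7↦9, 8↦3, 9↦1, 10↦3]  zeros at y ∈ {2, 5}
Collecting zeros: affine points = {(0, 0), (0, 6), (5, 3), (5, 9), (6, 4), (6, 7), (8, 1), (8, 8), (10, 2), (10, 5)}.
Total count |C(F_11)_aff| = 10.


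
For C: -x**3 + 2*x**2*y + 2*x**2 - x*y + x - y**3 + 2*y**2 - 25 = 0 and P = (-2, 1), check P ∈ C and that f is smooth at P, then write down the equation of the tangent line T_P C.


Tangent line at P: -28*x + 11*y - 67 = 0.

Step 1: f(-2, 1) = 0, so P lies on C.
Step 2: partial derivatives
  f_x(x, y) = -3*x**2 + 4*x*y + 4*x - y + 1, f_y(x, y) = 2*x**2 - x - 3*y**2 + 4*y.
  f_x(P) = -28, f_y(P) = 11 (gradient nonzero, so P is smooth).
Step 3: tangent line at P: -28·(x − -2) + 11·(y − 1) = 0.
Expanding: -28*x + 11*y - 67 = 0.


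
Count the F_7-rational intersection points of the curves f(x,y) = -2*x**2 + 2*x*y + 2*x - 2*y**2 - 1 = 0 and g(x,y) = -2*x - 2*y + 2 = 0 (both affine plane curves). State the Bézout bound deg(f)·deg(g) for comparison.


Common zeros: ∅; count = 0; Bézout bound = 2.

deg(f) = 2, deg(g) = 1, so Bézout bound = 2.
Scan x ∈ F_7. For each x, list the y ∈ F_7 with f(x, y) ≡ 0 and those with g(x, y) ≡ 0 (mod 7); the common zeros in that column are the intersection.
  x = 0: f ≡ 0 at y ∈ ∅; g ≡ 0 at y ∈ {1}; common: ∅.
  x = 1: f ≡ 0 at y ∈ ∅; g ≡ 0 at y ∈ {0}; common: ∅.
  x = 2: f ≡ 0 at y ∈ {4, 5}; g ≡ 0 at y ∈ {6}; common: ∅.
  x = 3: f ≡ 0 at y ∈ {4, 6}; g ≡ 0 at y ∈ {5}; common: ∅.
  x = 4: f ≡ 0 at y ∈ {5, 6}; g ≡ 0 at y ∈ {4}; common: ∅.
  x = 5: f ≡ 0 at y ∈ ∅; g ≡ 0 at y ∈ {3}; common: ∅.
  x = 6: f ≡ 0 at y ∈ ∅; g ≡ 0 at y ∈ {2}; common: ∅.
Collecting: common zeros = ∅, so the count is 0.
Comparison with the Bézout bound: 0 ≤ 2 = deg(f)·deg(g), as expected for curves with no common component (the affine F_7-count falls short of the bound because intersections may lie at infinity, over extension fields, or carry multiplicity).


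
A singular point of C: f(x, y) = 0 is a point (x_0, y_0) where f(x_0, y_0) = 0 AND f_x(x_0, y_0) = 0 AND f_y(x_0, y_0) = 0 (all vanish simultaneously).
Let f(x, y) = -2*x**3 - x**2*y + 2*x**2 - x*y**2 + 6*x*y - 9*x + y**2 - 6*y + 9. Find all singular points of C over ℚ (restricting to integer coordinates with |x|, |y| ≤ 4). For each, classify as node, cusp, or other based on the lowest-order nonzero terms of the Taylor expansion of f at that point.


Singular points: {(0, 3)}; classification: node.

Compute partial derivatives:
  f_x = -6*x**2 - 2*x*y + 4*x - y**2 + 6*y - 9.
  f_y = -x**2 - 2*x*y + 6*x + 2*y - 6.
Scan x_0 ∈ {−4, ..., 4}. For each x_0, f_y(x_0, y) is a polynomial in y; find its integer roots y ∈ {−4, ..., 4}, then test f_x and f at those candidates.
  x = -4: f_y(-4, y) = 10*y - 46; no integer root y with |y| ≤ 4.
  x = -3: f_y(-3, y) = 8*y - 33; no integer root y with |y| ≤ 4.
  x = -2: f_y(-2, y) = 6*y - 22; no integer root y with |y| ≤ 4.
  x = -1: f_y(-1, y) = 4*y - 13; no integer root y with |y| ≤ 4.
  x = 0: f_y(0, y) = 2*y - 6; vanishes at y ∈ {3}. (0, 3): f_x = 0, f = 0 — SINGULAR.
  x = 1: f_y(1, y) = -1; no integer root y with |y| ≤ 4.
  x = 2: f_y(2, y) = 2 - 2*y; vanishes at y ∈ {1}. (2, 1): f_x = -24 ≠ 0.
  x = 3: f_y(3, y) = 3 - 4*y; no integer root y with |y| ≤ 4.
  x = 4: f_y(4, y) = 2 - 6*y; no integer root y with |y| ≤ 4.
Only singular point on the grid: (0, 3).
Classify: substitute x = 0 + u, y = 3 + v and expand: f = -2*u**3 - u**2*v - u**2 - u*v**2 + v**2.
No constant or linear terms (consistent with a singular point). Quadratic part: -u**2 + v**2. Cubic part: -2*u**3 - u**2*v - u*v**2.
The quadratic part v**2 - u**2 = (v − u)(v + u) splits into two distinct linear factors, so there are two distinct tangent lines y − 3 = ±(x − 0) — this is a node (ordinary double point).
Classification: node.


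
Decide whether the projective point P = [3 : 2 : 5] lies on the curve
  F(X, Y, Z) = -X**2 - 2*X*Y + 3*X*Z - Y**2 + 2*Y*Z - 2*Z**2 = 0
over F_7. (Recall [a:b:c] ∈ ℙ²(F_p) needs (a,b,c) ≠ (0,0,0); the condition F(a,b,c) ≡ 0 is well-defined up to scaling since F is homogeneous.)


F(3,2,5) ≡ 4 (mod 7); P is NOT on the curve.

Evaluate F(3, 2, 5) term-by-term (mod 7).
  -X**2 ↦ -1·9·1·1 = -9
  -2*X*Y ↦ -2·3·2·1 = -12
  3*X*Z ↦ 3·3·1·5 = 45
  -Y**2 ↦ -1·1·4·1 = -4
  2*Y*Z ↦ 2·1·2·5 = 20
  -2*Z**2 ↦ -2·1·1·25 = -50
Sum: F(3, 2, 5) = (-9) + (-12) + (45) + (-4) + (20) + (-50) = -10.
Reducing mod 7: -10 ≡ 4 (mod 7).
Since F(a, b, c) ≡ 4 ≠ 0 (mod 7), P does NOT lie on the curve.


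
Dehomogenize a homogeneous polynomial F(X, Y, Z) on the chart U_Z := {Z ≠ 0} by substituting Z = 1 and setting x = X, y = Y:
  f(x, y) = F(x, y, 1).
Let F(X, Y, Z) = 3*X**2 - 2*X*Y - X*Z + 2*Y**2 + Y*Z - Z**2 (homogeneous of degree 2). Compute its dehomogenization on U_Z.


f(x, y) = 3*x**2 - 2*x*y - x + 2*y**2 + y - 1

On U_Z we set Z = 1. Each monomial c·X^i·Y^j·Z^k in F becomes c·x^i·y^j·1^k = c·x^i·y^j.
Substituting Z = 1: F(X, Y, 1) = 3*x**2 - 2*x*y - x + 2*y**2 + y - 1.
Note: deg(f) ≤ deg(F) = 2; strict inequality happens when F is divisible by Z (lost terms).


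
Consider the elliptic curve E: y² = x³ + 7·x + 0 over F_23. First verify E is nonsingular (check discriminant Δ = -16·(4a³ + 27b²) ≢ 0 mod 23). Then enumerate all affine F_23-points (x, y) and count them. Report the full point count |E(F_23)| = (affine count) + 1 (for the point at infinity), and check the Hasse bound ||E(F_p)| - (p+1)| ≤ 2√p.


Affine points = {(0, 0), (1, 10), (1, 13), (3, 5), (3, 18), (4, 0), (7, 1), (7, 22), (8, 4), (8, 19), (10, 9), (10, 14), (12, 8), (12, 15), (14, 6), (14, 17), (17, 8), (17, 15), (18, 1), (18, 22), (19, 0), (21, 1), (21, 22)}; affine count = 23; |E(F_23)| = 24.

Discriminant check: Δ ∝ 4a³ + 27b² = 4·7³ + 27·0² = 4·343 + 27·0 ≡ 15 (mod 23). Nonzero ⇒ E is nonsingular.
For each x ∈ F_23, compute rhs = x³ + 7·x + 0 mod 23, then count y ∈ F_23 with y² ≡ rhs.
  x = 0: rhs = 0, matching y values: 0 (1 points).
  x = 1: rhs = 8, matching y values: 10, 13 (2 points).
  x = 2: rhs = 22, matching y values: none (0 points).
  x = 3: rhs = 2, matching y values: 5, 18 (2 points).
  x = 4: rhs = 0, matching y values: 0 (1 points).
  x = 5: rhs = 22, matching y values: none (0 points).
  x = 6: rhs = 5, matching y values: none (0 points).
  x = 7: rhs = 1, matching y values: 1, 22 (2 points).
  x = 8: rhs = 16, matching y values: 4, 19 (2 points).
  x = 9: rhs = 10, matching y values: none (0 points).
  x = 10: rhs = 12, matching y values: 9, 14 (2 points).
  x = 11: rhs = 5, matching y values: none (0 points).
  x = 12: rhs = 18, matching y values: 8, 15 (2 points).
  x = 13: rhs = 11, matching y values: none (0 points).
  x = 14: rhs = 13, matching y values: 6, 17 (2 points).
  x = 15: rhs = 7, matching y values: none (0 points).
  x = 16: rhs = 22, matching y values: none (0 points).
  x = 17: rhs = 18, matching y values: 8, 15 (2 points).
  x = 18: rhs = 1, matching y values: 1, 22 (2 points).
  x = 19: rhs = 0, matching y values: 0 (1 points).
  x = 20: rhs = 21, matching y values: none (0 points).
  x = 21: rhs = 1, matching y values: 1, 22 (2 points).
  x = 22: rhs = 15, matching y values: none (0 points).
Total affine count: 23.
Full point count |E(F_23)| = 23 + 1 = 24.
Hasse bound: |24 − (23+1)| = |0| = 0 ≤ 2√23 ≈ 9.5917 ✓.


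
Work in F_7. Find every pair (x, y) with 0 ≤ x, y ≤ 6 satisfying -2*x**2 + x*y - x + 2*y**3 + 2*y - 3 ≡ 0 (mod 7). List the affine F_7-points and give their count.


Affine F_7-points: {(0, 4), (0, 6), (1, 5), (2, 1), (5, 1), (5, 2), (5, 4), (6, 2), (6, 6)}; count = 9.

For each of the 49 pairs (x, y) ∈ F_7², evaluate f(x, y) mod 7. Record the zeros.
  x = 0: [0↦4, 1↦1, 2↦3, 3↦1, 4↦0, 5↦5, 6↦0]  zeros at y ∈ {4, 6}
  x = 1: [0↦1, 1↦6, 2↦2, 3↦1, 4↦1, 5↦0, 6↦3]  zeros at y ∈ {5}
  x = 2: [0↦1, 1↦0, 2↦4, 3↦4, 4↦5, 5↦5, 6↦2]  zeros at y ∈ {1}
  x = 3: [0↦4, 1↦4, 2↦2, 3↦3, 4↦5, 5↦6, 6↦4]  zeros at y ∈ ∅
  x = 4: [0↦3, 1↦4, 2↦3, 3↦5, 4↦1, 5↦3, 6↦2]  zeros at y ∈ ∅
  x = 5: [0↦5, 1↦0, 2↦0, 3↦3, 4↦0, 5↦3, 6↦3]  zeros at y ∈ {1, 2, 4}
  x = 6: [0↦3, 1↦6, 2↦0, 3↦4, 4↦2, 5↦6, 6↦0]  zeros at y ∈ {2, 6}
Collecting zeros: affine points = {(0, 4), (0, 6), (1, 5), (2, 1), (5, 1), (5, 2), (5, 4), (6, 2), (6, 6)}.
Total count |C(F_7)_aff| = 9.


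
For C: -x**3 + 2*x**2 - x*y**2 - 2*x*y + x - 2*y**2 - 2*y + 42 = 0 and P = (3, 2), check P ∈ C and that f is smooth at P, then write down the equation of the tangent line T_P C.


Tangent line at P: -22*x - 28*y + 122 = 0.

Step 1: f(3, 2) = 0, so P lies on C.
Step 2: partial derivatives
  f_x(x, y) = -3*x**2 + 4*x - y**2 - 2*y + 1, f_y(x, y) = -2*x*y - 2*x - 4*y - 2.
  f_x(P) = -22, f_y(P) = -28 (gradient nonzero, so P is smooth).
Step 3: tangent line at P: -22·(x − 3) + -28·(y − 2) = 0.
Expanding: -22*x - 28*y + 122 = 0.


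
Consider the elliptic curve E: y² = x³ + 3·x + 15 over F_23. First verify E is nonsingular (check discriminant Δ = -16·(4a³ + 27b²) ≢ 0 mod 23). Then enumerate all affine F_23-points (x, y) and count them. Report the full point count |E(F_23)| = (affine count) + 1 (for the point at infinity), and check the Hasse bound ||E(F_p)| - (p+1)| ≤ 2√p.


Affine points = {(2, 11), (2, 12), (9, 9), (9, 14), (12, 10), (12, 13), (14, 8), (14, 15), (15, 10), (15, 13), (18, 6), (18, 17), (19, 10), (19, 13), (20, 5), (20, 18), (21, 1), (21, 22)}; affine count = 18; |E(F_23)| = 19.

Discriminant check: Δ ∝ 4a³ + 27b² = 4·3³ + 27·15² = 4·27 + 27·225 ≡ 19 (mod 23). Nonzero ⇒ E is nonsingular.
For each x ∈ F_23, compute rhs = x³ + 3·x + 15 mod 23, then count y ∈ F_23 with y² ≡ rhs.
  x = 0: rhs = 15, matching y values: none (0 points).
  x = 1: rhs = 19, matching y values: none (0 points).
  x = 2: rhs = 6, matching y values: 11, 12 (2 points).
  x = 3: rhs = 5, matching y values: none (0 points).
  x = 4: rhs = 22, matching y values: none (0 points).
  x = 5: rhs = 17, matching y values: none (0 points).
  x = 6: rhs = 19, matching y values: none (0 points).
  x = 7: rhs = 11, matching y values: none (0 points).
  x = 8: rhs = 22, matching y values: none (0 points).
  x = 9: rhs = 12, matching y values: 9, 14 (2 points).
  x = 10: rhs = 10, matching y values: none (0 points).
  x = 11: rhs = 22, matching y values: none (0 points).
  x = 12: rhs = 8, matching y values: 10, 13 (2 points).
  x = 13: rhs = 20, matching y values: none (0 points).
  x = 14: rhs = 18, matching y values: 8, 15 (2 points).
  x = 15: rhs = 8, matching y values: 10, 13 (2 points).
  x = 16: rhs = 19, matching y values: none (0 points).
  x = 17: rhs = 11, matching y values: none (0 points).
  x = 18: rhs = 13, matching y values: 6, 17 (2 points).
  x = 19: rhs = 8, matching y values: 10, 13 (2 points).
  x = 20: rhs = 2, matching y values: 5, 18 (2 points).
  x = 21: rhs = 1, matching y values: 1, 22 (2 points).
  x = 22: rhs = 11, matching y values: none (0 points).
Total affine count: 18.
Full point count |E(F_23)| = 18 + 1 = 19.
Hasse bound: |19 − (23+1)| = |-5| = 5 ≤ 2√23 ≈ 9.5917 ✓.


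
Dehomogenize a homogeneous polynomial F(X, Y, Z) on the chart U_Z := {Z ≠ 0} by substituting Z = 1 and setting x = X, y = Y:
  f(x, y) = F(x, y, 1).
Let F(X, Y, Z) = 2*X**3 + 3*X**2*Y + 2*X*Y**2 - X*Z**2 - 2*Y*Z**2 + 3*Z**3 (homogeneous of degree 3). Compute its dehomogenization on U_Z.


f(x, y) = 2*x**3 + 3*x**2*y + 2*x*y**2 - x - 2*y + 3

On U_Z we set Z = 1. Each monomial c·X^i·Y^j·Z^k in F becomes c·x^i·y^j·1^k = c·x^i·y^j.
Substituting Z = 1: F(X, Y, 1) = 2*x**3 + 3*x**2*y + 2*x*y**2 - x - 2*y + 3.
Note: deg(f) ≤ deg(F) = 3; strict inequality happens when F is divisible by Z (lost terms).


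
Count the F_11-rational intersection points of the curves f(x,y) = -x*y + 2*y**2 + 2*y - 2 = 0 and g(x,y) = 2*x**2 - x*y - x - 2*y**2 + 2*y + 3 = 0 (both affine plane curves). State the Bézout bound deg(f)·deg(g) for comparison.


Common zeros: ∅; count = 0; Bézout bound = 4.

deg(f) = 2, deg(g) = 2, so Bézout bound = 4.
Scan x ∈ F_11. For each x, list the y ∈ F_11 with f(x, y) ≡ 0 and those with g(x, y) ≡ 0 (mod 11); the common zeros in that column are the intersection.
  x = 0: f ≡ 0 at y ∈ {3, 7}; g ≡ 0 at y ∈ ∅; common: ∅.
  x = 1: f ≡ 0 at y ∈ ∅; g ≡ 0 at y ∈ {3}; common: ∅.
  x = 2: f ≡ 0 at y ∈ {1, 10}; g ≡ 0 at y ∈ ∅; common: ∅.
  x = 3: f ≡ 0 at y ∈ ∅; g ≡ 0 at y ∈ ∅; common: ∅.
  x = 4: f ≡ 0 at y ∈ {4, 8}; g ≡ 0 at y ∈ ∅; common: ∅.
  x = 5: f ≡ 0 at y ∈ {2, 5}; g ≡ 0 at y ∈ ∅; common: ∅.
  x = 6: f ≡ 0 at y ∈ ∅; g ≡ 0 at y ∈ ∅; common: ∅.
  x = 7: f ≡ 0 at y ∈ ∅; g ≡ 0 at y ∈ ∅; common: ∅.
  x = 8: f ≡ 0 at y ∈ ∅; g ≡ 0 at y ∈ ∅; common: ∅.
  x = 9: f ≡ 0 at y ∈ ∅; g ≡ 0 at y ∈ ∅; common: ∅.
  x = 10: f ≡ 0 at y ∈ {6, 9}; g ≡ 0 at y ∈ ∅; common: ∅.
Collecting: common zeros = ∅, so the count is 0.
Comparison with the Bézout bound: 0 ≤ 4 = deg(f)·deg(g), as expected for curves with no common component (the affine F_11-count falls short of the bound because intersections may lie at infinity, over extension fields, or carry multiplicity).


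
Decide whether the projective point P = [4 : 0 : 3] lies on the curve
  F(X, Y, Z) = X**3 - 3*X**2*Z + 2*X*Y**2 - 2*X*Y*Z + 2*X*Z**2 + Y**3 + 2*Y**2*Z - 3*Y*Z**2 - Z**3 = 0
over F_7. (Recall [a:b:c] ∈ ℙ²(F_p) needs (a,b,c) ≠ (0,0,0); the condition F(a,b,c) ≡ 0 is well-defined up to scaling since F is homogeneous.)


F(4,0,3) ≡ 0 (mod 7); P is on the curve.

Evaluate F(4, 0, 3) term-by-term (mod 7).
  X**3 ↦ 1·64·1·1 = 64
  -3*X**2*Z ↦ -3·16·1·3 = -144
  2*X*Y**2 ↦ 2·4·0·1 = 0
  -2*X*Y*Z ↦ -2·4·0·3 = 0
  2*X*Z**2 ↦ 2·4·1·9 = 72
  Y**3 ↦ 1·1·0·1 = 0
  2*Y**2*Z ↦ 2·1·0·3 = 0
  -3*Y*Z**2 ↦ -3·1·0·9 = 0
  -Z**3 ↦ -1·1·1·27 = -27
Sum: F(4, 0, 3) = (64) + (-144) + (0) + (0) + (72) + (0) + (0) + (0) + (-27) = -35.
Reducing mod 7: -35 ≡ 0 (mod 7).
Since F(a, b, c) ≡ 0 (mod 7), P lies on the curve.


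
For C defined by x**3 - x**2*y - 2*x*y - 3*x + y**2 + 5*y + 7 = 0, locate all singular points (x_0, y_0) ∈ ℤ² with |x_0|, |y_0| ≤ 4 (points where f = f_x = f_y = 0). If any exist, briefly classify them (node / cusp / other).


Singular points: {(-1, -3)}; classification: cusp.

Compute partial derivatives:
  f_x = 3*x**2 - 2*x*y - 2*y - 3.
  f_y = -x**2 - 2*x + 2*y + 5.
Scan x_0 ∈ {−4, ..., 4}. For each x_0, f_y(x_0, y) is a polynomial in y; find its integer roots y ∈ {−4, ..., 4}, then test f_x and f at those candidates.
  x = -4: f_y(-4, y) = 2*y - 3; no integer root y with |y| ≤ 4.
  x = -3: f_y(-3, y) = 2*y + 2; vanishes at y ∈ {-1}. (-3, -1): f_x = 20 ≠ 0.
  x = -2: f_y(-2, y) = 2*y + 5; no integer root y with |y| ≤ 4.
  x = -1: f_y(-1, y) = 2*y + 6; vanishes at y ∈ {-3}. (-1, -3): f_x = 0, f = 0 — SINGULAR.
  x = 0: f_y(0, y) = 2*y + 5; no integer root y with |y| ≤ 4.
  x = 1: f_y(1, y) = 2*y + 2; vanishes at y ∈ {-1}. (1, -1): f_x = 4 ≠ 0.
  x = 2: f_y(2, y) = 2*y - 3; no integer root y with |y| ≤ 4.
  x = 3: f_y(3, y) = 2*y - 10; no integer root y with |y| ≤ 4.
  x = 4: f_y(4, y) = 2*y - 19; no integer root y with |y| ≤ 4.
Only singular point on the grid: (-1, -3).
Classify: substitute x = -1 + u, y = -3 + v and expand: f = u**3 - u**2*v + v**2.
No constant or linear terms (consistent with a singular point). Quadratic part: v**2. Cubic part: u**3 - u**2*v.
The quadratic part v**2 is a perfect square, so there is a single (double) tangent line v = 0, i.e. y = -3. Restricting the cubic part to that line (v = 0) leaves u**3 ≠ 0, so f is not divisible by v and the branch is v² ≈ -u**3 to lowest order — this is a cusp.
Classification: cusp.


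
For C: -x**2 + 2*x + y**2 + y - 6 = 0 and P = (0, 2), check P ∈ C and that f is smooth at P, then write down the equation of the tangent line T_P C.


Tangent line at P: 2*x + 5*y - 10 = 0.

Step 1: f(0, 2) = 0, so P lies on C.
Step 2: partial derivatives
  f_x(x, y) = 2 - 2*x, f_y(x, y) = 2*y + 1.
  f_x(P) = 2, f_y(P) = 5 (gradient nonzero, so P is smooth).
Step 3: tangent line at P: 2·(x − 0) + 5·(y − 2) = 0.
Expanding: 2*x + 5*y - 10 = 0.


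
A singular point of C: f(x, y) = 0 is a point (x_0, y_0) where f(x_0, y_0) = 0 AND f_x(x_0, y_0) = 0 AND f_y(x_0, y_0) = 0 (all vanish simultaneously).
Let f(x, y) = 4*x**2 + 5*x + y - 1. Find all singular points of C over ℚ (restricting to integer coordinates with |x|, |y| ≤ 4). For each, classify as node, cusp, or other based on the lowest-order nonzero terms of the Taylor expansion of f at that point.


No singular points in the scanned grid; C is smooth there.

Compute partial derivatives:
  f_x = 8*x + 5.
  f_y = 1.
f_y = 1 is a nonzero constant, so f_y never vanishes: no point (x, y) can satisfy f = f_x = f_y = 0. In particular no (x, y) ∈ {−4, ..., 4}² is singular; the curve is smooth.


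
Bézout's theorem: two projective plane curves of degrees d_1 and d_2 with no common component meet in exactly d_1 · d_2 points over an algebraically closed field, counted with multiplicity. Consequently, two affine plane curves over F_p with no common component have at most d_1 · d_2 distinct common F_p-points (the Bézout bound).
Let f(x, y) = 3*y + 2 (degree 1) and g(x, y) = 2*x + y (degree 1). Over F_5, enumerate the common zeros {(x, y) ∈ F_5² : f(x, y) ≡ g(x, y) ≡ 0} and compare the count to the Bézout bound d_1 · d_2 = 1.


Common zeros: {(2, 1)}; count = 1; Bézout bound = 1.

deg(f) = 1, deg(g) = 1, so Bézout bound = 1.
Scan x ∈ F_5. For each x, list the y ∈ F_5 with f(x, y) ≡ 0 and those with g(x, y) ≡ 0 (mod 5); the common zeros in that column are the intersection.
  x = 0: f ≡ 0 at y ∈ {1}; g ≡ 0 at y ∈ {0}; common: ∅.
  x = 1: f ≡ 0 at y ∈ {1}; g ≡ 0 at y ∈ {3}; common: ∅.
  x = 2: f ≡ 0 at y ∈ {1}; g ≡ 0 at y ∈ {1}; common: {1}.
  x = 3: f ≡ 0 at y ∈ {1}; g ≡ 0 at y ∈ {4}; common: ∅.
  x = 4: f ≡ 0 at y ∈ {1}; g ≡ 0 at y ∈ {2}; common: ∅.
Collecting: common zeros = {(2, 1)}, so the count is 1.
Comparison with the Bézout bound: 1 ≤ 1 = deg(f)·deg(g), as expected for curves with no common component (the bound is attained).
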